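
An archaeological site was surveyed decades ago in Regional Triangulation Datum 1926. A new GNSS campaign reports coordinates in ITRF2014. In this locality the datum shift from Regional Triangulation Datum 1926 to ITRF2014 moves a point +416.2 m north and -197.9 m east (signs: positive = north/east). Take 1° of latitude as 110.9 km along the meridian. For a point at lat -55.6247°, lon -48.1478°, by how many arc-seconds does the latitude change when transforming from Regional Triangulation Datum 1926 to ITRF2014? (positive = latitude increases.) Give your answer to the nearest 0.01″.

1° of latitude = 110.9 km, so Δφ = 416.2 / 110900 = 0.0037529° = 13.511″.

Δφ = 13.51″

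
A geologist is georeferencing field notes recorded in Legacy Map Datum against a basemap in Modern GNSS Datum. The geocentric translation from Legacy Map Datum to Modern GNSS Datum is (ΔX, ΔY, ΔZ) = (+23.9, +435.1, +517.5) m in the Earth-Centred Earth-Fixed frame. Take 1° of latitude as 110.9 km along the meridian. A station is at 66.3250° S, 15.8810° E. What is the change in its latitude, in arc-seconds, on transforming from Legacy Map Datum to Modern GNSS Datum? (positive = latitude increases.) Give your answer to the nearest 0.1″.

sin φ = -0.915838, cos φ = 0.401548, sin λ = 0.273640, cos λ = 0.961832.
North component: ΔN = −sin φ cos λ·ΔX − sin φ sin λ·ΔY + cos φ·ΔZ = −(-0.915838)(0.961832)(23.9) − (-0.915838)(0.273640)(435.1) + (0.401548)(517.5) = 337.89 m.
1° of latitude spans 110900 m, so Δφ = 337.89 / 110900 × 3600 = 10.969″.

Δφ = 11.0″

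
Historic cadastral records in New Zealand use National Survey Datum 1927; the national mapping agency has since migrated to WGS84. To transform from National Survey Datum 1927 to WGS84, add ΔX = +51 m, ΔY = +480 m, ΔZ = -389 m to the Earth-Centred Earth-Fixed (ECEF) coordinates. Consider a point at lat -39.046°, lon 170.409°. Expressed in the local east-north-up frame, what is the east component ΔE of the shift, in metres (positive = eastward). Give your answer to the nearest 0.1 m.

ΔE = -481.8 m

The local east axis at (φ, λ) is (−sin λ, cos λ, 0), so ΔE = −sin(170.409°)·51 + cos(170.409°)·480 = -481.79 m.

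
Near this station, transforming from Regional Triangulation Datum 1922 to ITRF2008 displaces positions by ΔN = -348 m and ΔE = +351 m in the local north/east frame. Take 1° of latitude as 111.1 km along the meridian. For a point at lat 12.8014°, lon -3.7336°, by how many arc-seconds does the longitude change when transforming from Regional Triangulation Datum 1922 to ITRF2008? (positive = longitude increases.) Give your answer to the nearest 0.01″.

At latitude 12.8014°, cos φ = 0.975144.
1° of longitude at this latitude = 111.1 × cos φ = 108.34 km, so Δλ = 351.0 / 108338.5 = 0.0032398° = 11.663″.

Δλ = 11.66″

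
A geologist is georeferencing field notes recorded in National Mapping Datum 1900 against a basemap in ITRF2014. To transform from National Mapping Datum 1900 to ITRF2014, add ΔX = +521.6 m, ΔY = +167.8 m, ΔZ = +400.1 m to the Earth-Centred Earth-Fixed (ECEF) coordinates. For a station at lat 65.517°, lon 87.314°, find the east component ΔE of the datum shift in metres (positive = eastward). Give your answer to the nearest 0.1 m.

ΔE = -513.2 m

The local east axis at (φ, λ) is (−sin λ, cos λ, 0), so ΔE = −sin(87.314°)·521.6 + cos(87.314°)·167.8 = -513.16 m.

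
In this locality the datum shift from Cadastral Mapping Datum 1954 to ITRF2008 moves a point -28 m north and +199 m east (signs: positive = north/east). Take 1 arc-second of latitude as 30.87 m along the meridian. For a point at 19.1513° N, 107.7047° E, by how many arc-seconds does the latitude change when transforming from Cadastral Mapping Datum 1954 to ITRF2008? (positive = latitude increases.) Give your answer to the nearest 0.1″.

Δφ = -0.9″

1″ of latitude = 30.87 m, so Δφ = -28.0 / 30.87 = -0.907″.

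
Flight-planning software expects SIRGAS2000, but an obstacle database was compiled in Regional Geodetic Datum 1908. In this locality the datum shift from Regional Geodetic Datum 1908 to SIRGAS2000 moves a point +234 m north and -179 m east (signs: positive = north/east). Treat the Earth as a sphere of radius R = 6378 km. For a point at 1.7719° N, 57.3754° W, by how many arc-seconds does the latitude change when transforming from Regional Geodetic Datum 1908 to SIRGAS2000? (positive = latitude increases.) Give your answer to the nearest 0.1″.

On a sphere of radius R, 1 rad of latitude = R, so Δφ = ΔN / R = 234.0 / 6378000 = 3.6689e-05 rad = 7.568″.

Δφ = 7.6″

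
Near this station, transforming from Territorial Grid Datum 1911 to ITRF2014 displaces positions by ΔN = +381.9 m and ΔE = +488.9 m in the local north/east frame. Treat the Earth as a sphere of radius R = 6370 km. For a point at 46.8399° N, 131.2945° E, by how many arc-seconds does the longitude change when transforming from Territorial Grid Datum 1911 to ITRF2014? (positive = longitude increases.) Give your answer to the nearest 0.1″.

At latitude 46.8399°, cos φ = 0.684039.
One radian of longitude at latitude φ spans R cos φ, so Δλ = ΔE / (R cos φ) = 488.9 / (6370000 × 0.684039) = 1.1220e-04 rad = 23.143″.

Δλ = 23.1″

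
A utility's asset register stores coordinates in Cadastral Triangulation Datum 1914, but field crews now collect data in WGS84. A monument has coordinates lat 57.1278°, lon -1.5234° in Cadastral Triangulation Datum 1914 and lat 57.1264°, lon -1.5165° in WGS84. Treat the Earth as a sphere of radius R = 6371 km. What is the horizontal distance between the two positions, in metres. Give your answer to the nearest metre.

445 m

Δφ = 57.1264° − 57.1278° = -0.0014°; Δλ = -1.5165° − -1.5234° = +0.0069°.
1° along a meridian = πR/180 = 111195 m.
ΔN = Δφ × 111195 = -155.7 m; ΔE = Δλ × 111195 × cos(57.1278°) = +0.0069 × 111195 × 0.542767 = 416.4 m.
Distance = √(ΔE² + ΔN²) = √(416.4² + (-155.7)²) = 444.6 m.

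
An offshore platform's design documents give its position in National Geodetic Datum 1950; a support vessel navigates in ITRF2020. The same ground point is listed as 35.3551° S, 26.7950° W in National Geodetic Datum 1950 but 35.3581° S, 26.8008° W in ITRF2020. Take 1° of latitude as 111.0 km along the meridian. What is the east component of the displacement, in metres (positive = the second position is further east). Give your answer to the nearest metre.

Δφ = -35.3581° − -35.3551° = -0.0030°; Δλ = -26.8008° − -26.7950° = -0.0058°.
ΔN = Δφ × 111000 = -333.0 m; ΔE = Δλ × 111000 × cos(-35.3551°) = -0.0058 × 111000 × 0.815582 = -525.1 m.

ΔE = -525 m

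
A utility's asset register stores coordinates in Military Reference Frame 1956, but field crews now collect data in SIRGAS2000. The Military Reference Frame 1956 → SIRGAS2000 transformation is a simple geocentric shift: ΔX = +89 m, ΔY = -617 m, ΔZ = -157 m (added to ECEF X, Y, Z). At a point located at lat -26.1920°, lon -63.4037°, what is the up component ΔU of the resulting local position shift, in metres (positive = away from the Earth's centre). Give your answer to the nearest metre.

ΔU = 600 m

The local up (radial) axis is (cos φ cos λ, cos φ sin λ, sin φ), giving ΔU = 35.754 + 495.061 + 69.297 = 600.11 m.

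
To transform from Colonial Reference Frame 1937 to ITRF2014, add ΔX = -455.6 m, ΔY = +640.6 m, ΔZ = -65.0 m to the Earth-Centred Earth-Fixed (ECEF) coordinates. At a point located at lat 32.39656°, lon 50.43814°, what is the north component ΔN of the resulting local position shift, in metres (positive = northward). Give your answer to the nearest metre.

ΔN = -164 m

At φ = 32.39656°, λ = 50.43814°: sin φ = 0.535776, cos φ = 0.844360, sin λ = 0.770937, cos λ = 0.636911.
ΔN = −sin φ cos λ·ΔX − sin φ sin λ·ΔY + cos φ·ΔZ = −(0.535776)(0.636911)(-455.6) − (0.535776)(0.770937)(640.6) + (0.844360)(-65.0) = -164.01 m.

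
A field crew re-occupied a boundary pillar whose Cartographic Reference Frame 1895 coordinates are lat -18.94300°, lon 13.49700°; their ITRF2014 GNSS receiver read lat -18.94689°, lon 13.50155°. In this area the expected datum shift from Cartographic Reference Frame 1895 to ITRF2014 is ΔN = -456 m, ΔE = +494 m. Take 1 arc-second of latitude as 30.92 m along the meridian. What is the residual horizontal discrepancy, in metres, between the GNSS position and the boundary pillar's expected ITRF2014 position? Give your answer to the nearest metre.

Observed coordinate differences: Δφ = -0.00389°, Δλ = +0.00455°.
Converting to metres (1° lat = 111312 m, cos φ = 0.945842): observed ΔN = -433.0 m, observed ΔE = 479.0 m.
Subtracting the expected shift leaves a residual of -433.0 − (-456) = 23.0 m north and 479.0 − (494) = -15.0 m east.
Residual distance = √(23.0² + (-15.0)²) = 27.4 m.

27 m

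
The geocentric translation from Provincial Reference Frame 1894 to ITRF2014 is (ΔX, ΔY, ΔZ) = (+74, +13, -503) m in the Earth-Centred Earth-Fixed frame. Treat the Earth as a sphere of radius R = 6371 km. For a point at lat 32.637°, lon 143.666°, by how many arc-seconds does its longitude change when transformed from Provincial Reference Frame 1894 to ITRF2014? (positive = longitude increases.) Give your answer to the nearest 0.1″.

sin φ = 0.539315, cos φ = 0.842104, sin λ = 0.592491, cos λ = -0.805577.
East component: ΔE = −sin λ·ΔX + cos λ·ΔY = −(0.592491)(74) + (-0.805577)(13) = -54.32 m.
1° of latitude spans πR/180 = 111195 m; at latitude φ, 1° of longitude spans that × cos φ = 93637.7 m, so Δλ = -54.32 / 93637.7 × 3600 = -2.088″.

Δλ = -2.1″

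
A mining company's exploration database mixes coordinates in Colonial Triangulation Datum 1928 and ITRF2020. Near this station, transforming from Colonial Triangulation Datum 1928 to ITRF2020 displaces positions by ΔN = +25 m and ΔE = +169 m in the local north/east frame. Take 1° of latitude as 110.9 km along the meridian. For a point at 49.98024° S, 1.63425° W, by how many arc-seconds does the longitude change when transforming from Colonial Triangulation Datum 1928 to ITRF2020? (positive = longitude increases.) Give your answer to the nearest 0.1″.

Δλ = 8.5″

At latitude -49.98024°, cos φ = 0.643052.
1° of longitude at this latitude = 110.9 × cos φ = 71.31 km, so Δλ = 169.0 / 71314.4 = 0.0023698° = 8.531″.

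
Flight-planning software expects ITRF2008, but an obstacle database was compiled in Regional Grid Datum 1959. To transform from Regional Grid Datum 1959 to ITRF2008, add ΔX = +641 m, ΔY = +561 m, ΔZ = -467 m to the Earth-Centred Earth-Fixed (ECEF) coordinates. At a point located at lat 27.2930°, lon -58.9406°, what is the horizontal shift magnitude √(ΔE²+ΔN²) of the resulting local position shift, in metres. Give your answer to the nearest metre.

907 m

At φ = 27.2930°, λ = -58.9406°: sin φ = 0.458541, cos φ = 0.888673, sin λ = -0.856633, cos λ = 0.515926.
ΔE = −sin λ·ΔX + cos λ·ΔY = −(-0.856633)·(641) + (0.515926)·(561) = 838.54 m.
ΔN = −sin φ cos λ·ΔX − sin φ sin λ·ΔY + cos φ·ΔZ = −(0.458541)(0.515926)(641) − (0.458541)(-0.856633)(561) + (0.888673)(-467) = -346.29 m.
Horizontal magnitude = √(ΔE² + ΔN²) = √(838.54² + (-346.29)²) = 907.23 m.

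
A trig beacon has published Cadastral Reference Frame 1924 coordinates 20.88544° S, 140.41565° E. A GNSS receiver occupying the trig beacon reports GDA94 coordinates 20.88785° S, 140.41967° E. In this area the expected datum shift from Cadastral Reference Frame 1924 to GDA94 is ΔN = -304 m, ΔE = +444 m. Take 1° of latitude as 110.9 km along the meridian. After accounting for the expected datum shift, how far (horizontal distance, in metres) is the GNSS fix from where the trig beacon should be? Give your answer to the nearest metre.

Observed coordinate differences: Δφ = -0.00241°, Δλ = +0.00402°.
Converting to metres (1° lat = 110900 m, cos φ = 0.934295): observed ΔN = -267.3 m, observed ΔE = 416.5 m.
Subtracting the expected shift leaves a residual of -267.3 − (-304) = 36.7 m north and 416.5 − (444) = -27.5 m east.
Residual distance = √(36.7² + (-27.5)²) = 45.9 m.

46 m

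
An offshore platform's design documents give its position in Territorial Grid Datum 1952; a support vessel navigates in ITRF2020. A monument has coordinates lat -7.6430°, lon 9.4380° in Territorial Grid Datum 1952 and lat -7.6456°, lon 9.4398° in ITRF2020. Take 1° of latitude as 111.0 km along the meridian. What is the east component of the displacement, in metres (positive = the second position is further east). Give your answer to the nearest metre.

Δφ = -7.6456° − -7.6430° = -0.0026°; Δλ = 9.4398° − 9.4380° = +0.0018°.
ΔN = Δφ × 111000 = -288.6 m; ΔE = Δλ × 111000 × cos(-7.6430°) = +0.0018 × 111000 × 0.991116 = 198.0 m.

ΔE = 198 m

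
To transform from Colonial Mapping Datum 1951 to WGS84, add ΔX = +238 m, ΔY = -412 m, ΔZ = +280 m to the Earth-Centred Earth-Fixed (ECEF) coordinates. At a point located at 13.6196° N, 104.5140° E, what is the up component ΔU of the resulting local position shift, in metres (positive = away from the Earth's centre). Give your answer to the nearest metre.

ΔU = -380 m

The local up (radial) axis is (cos φ cos λ, cos φ sin λ, sin φ), giving ΔU = -57.970 − 387.636 + 65.933 = -379.67 m.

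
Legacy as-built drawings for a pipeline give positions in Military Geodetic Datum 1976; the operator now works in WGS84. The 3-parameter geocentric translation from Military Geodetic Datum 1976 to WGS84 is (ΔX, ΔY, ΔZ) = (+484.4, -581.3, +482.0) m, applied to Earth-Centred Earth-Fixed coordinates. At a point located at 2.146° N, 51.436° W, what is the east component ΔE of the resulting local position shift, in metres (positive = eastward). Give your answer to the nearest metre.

At φ = 2.146°, λ = -51.436°: sin φ = 0.037446, cos φ = 0.999299, sin λ = -0.781912, cos λ = 0.623388.
ΔE = −sin λ·ΔX + cos λ·ΔY = −(-0.781912)·(484.4) + (0.623388)·(-581.3) = 16.38 m.

ΔE = 16 m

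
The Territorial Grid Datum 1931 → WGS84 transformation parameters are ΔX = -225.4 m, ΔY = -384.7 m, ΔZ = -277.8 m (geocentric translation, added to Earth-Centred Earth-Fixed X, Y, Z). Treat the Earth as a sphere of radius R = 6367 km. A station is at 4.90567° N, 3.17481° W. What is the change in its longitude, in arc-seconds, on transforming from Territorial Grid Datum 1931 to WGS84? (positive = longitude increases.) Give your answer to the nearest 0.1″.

Δλ = -12.9″

sin φ = 0.085516, cos φ = 0.996337, sin λ = -0.055383, cos λ = 0.998465.
East component: ΔE = −sin λ·ΔX + cos λ·ΔY = −(-0.055383)(-225.4) + (0.998465)(-384.7) = -396.59 m.
1° of latitude spans πR/180 = 111125 m; at latitude φ, 1° of longitude spans that × cos φ = 110718.0 m, so Δλ = -396.59 / 110718.0 × 3600 = -12.895″.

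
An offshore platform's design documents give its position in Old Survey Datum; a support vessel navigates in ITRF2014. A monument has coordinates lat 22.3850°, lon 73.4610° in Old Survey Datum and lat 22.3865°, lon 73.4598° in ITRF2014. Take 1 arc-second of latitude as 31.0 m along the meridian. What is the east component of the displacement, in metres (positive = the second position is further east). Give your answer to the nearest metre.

Δφ = 22.3865° − 22.3850° = +0.0015°; Δλ = 73.4598° − 73.4610° = -0.0012°.
1° of latitude = 3600 × 31.00 = 111600 m.
ΔN = Δφ × 111600 = 167.4 m; ΔE = Δλ × 111600 × cos(22.3850°) = -0.0012 × 111600 × 0.924646 = -123.8 m.

ΔE = -124 m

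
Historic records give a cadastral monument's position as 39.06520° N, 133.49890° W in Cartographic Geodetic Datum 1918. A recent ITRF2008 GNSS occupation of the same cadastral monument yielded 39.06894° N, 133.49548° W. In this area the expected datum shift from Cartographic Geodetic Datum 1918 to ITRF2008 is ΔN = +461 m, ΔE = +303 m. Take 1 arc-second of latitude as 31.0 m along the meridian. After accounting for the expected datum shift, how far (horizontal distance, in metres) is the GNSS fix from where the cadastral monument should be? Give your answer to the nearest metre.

44 m

Observed coordinate differences: Δφ = +0.00374°, Δλ = +0.00342°.
Converting to metres (1° lat = 111600 m, cos φ = 0.776429): observed ΔN = 417.4 m, observed ΔE = 296.3 m.
Subtracting the expected shift leaves a residual of 417.4 − (461) = -43.6 m north and 296.3 − (303) = -6.7 m east.
Residual distance = √((-43.6)² + (-6.7)²) = 44.1 m.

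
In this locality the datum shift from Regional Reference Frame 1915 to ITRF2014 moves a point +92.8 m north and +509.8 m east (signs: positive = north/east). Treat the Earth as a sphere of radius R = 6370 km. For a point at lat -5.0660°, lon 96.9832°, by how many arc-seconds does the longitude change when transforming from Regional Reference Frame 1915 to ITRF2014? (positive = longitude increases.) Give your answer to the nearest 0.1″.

At latitude -5.0660°, cos φ = 0.996094.
One radian of longitude at latitude φ spans R cos φ, so Δλ = ΔE / (R cos φ) = 509.8 / (6370000 × 0.996094) = 8.0345e-05 rad = 16.572″.

Δλ = 16.6″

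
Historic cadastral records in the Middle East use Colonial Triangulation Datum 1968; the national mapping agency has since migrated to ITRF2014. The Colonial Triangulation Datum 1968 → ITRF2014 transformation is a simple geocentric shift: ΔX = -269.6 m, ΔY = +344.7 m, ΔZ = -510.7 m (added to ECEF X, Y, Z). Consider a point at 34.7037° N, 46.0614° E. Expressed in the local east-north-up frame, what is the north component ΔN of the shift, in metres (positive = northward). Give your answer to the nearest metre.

ΔN = -455 m

At φ = 34.7037°, λ = 46.0614°: sin φ = 0.569333, cos φ = 0.822107, sin λ = 0.720084, cos λ = 0.693887.
ΔN = −sin φ cos λ·ΔX − sin φ sin λ·ΔY + cos φ·ΔZ = −(0.569333)(0.693887)(-269.6) − (0.569333)(0.720084)(344.7) + (0.822107)(-510.7) = -454.66 m.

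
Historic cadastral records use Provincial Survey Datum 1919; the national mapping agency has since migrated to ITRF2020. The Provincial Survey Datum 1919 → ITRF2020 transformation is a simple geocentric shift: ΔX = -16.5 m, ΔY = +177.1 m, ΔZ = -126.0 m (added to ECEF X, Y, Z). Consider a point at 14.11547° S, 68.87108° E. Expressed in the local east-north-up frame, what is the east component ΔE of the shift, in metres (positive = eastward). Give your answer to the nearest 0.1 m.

At φ = -14.11547°, λ = 68.87108°: sin φ = -0.243877, cos φ = 0.969806, sin λ = 0.932772, cos λ = 0.360468.
ΔE = −sin λ·ΔX + cos λ·ΔY = −(0.932772)·(-16.5) + (0.360468)·(177.1) = 79.23 m.

ΔE = 79.2 m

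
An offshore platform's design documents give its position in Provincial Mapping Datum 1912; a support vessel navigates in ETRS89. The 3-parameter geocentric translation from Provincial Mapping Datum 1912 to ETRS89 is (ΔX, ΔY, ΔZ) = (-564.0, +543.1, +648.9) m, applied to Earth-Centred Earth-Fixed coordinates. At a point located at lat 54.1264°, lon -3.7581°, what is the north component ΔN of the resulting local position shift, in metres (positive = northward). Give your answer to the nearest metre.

ΔN = 865 m

The local north axis is (−sin φ cos λ, −sin φ sin λ, cos φ), giving ΔN = 456.033 + 28.845 + 380.255 = 865.13 m.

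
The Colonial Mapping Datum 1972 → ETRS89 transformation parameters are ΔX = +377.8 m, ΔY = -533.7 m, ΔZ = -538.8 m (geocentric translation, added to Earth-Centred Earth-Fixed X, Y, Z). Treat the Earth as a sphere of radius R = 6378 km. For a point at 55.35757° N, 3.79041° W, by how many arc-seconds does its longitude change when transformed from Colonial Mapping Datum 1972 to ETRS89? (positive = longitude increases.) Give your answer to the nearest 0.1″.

sin φ = 0.822716, cos φ = 0.568453, sin λ = -0.066107, cos λ = 0.997813.
East component: ΔE = −sin λ·ΔX + cos λ·ΔY = −(-0.066107)(377.8) + (0.997813)(-533.7) = -507.56 m.
1° of latitude spans πR/180 = 111317 m; at latitude φ, 1° of longitude spans that × cos φ = 63278.6 m, so Δλ = -507.56 / 63278.6 × 3600 = -28.876″.

Δλ = -28.9″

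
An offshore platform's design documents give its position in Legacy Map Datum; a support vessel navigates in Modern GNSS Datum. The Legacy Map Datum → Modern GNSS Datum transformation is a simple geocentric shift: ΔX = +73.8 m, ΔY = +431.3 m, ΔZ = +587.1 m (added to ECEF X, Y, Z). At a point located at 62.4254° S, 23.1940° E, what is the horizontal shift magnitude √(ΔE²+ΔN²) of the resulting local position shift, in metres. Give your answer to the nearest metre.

606 m

The local east axis at (φ, λ) is (−sin λ, cos λ, 0), so ΔE = −sin(23.1940°)·73.8 + cos(23.1940°)·431.3 = 367.38 m.
The local north axis is (−sin φ cos λ, −sin φ sin λ, cos φ), giving ΔN = 60.130 + 150.570 + 271.770 = 482.47 m.
Horizontal magnitude = √(ΔE² + ΔN²) = √(367.38² + 482.47²) = 606.42 m.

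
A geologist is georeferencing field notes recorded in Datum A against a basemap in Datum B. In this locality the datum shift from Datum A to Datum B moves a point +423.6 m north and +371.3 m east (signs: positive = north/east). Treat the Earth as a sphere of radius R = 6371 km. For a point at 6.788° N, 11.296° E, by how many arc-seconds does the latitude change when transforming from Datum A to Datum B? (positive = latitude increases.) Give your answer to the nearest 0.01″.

Δφ = 13.71″

On a sphere of radius R, 1 rad of latitude = R, so Δφ = ΔN / R = 423.6 / 6371000 = 6.6489e-05 rad = 13.714″.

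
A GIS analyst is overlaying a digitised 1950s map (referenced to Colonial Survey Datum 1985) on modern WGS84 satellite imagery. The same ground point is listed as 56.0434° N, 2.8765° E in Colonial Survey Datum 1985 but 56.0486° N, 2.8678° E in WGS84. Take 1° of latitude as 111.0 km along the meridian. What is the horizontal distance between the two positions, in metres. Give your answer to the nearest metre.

Δφ = 56.0486° − 56.0434° = +0.0052°; Δλ = 2.8678° − 2.8765° = -0.0087°.
ΔN = Δφ × 111000 = 577.2 m; ΔE = Δλ × 111000 × cos(56.0434°) = -0.0087 × 111000 × 0.558565 = -539.4 m.
Distance = √(ΔE² + ΔN²) = √((-539.4)² + 577.2²) = 790.0 m.

790 m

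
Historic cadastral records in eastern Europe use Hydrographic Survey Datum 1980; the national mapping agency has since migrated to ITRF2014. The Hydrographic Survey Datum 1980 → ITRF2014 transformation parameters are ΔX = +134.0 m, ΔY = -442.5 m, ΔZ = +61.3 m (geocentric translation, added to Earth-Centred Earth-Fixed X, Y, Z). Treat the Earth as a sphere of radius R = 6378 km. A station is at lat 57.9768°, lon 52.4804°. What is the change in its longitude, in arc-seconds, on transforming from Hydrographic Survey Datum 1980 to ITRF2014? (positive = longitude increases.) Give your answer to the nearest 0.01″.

Δλ = -22.92″

sin φ = 0.847833, cos φ = 0.530263, sin λ = 0.793145, cos λ = 0.609033.
East component: ΔE = −sin λ·ΔX + cos λ·ΔY = −(0.793145)(134.0) + (0.609033)(-442.5) = -375.78 m.
1° of latitude spans πR/180 = 111317 m; at latitude φ, 1° of longitude spans that × cos φ = 59027.3 m, so Δλ = -375.78 / 59027.3 × 3600 = -22.918″.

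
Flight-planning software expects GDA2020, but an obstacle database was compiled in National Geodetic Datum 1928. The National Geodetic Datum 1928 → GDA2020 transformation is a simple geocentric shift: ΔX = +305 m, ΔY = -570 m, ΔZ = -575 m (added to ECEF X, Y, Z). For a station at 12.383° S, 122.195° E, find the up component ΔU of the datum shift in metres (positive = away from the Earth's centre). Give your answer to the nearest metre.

ΔU = -507 m

The local up (radial) axis is (cos φ cos λ, cos φ sin λ, sin φ), giving ΔU = -158.724 − 471.135 + 123.306 = -506.55 m.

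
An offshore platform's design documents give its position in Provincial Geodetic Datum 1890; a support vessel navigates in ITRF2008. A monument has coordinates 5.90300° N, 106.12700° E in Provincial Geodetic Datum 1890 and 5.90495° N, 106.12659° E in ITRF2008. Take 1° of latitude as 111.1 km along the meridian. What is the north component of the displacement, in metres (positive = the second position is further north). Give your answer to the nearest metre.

ΔN = 217 m

Δφ = 5.90495° − 5.90300° = +0.00195°; Δλ = 106.12659° − 106.12700° = -0.00041°.
ΔN = Δφ × 111100 = 216.6 m; ΔE = Δλ × 111100 × cos(5.90300°) = -0.00041 × 111100 × 0.994697 = -45.3 m.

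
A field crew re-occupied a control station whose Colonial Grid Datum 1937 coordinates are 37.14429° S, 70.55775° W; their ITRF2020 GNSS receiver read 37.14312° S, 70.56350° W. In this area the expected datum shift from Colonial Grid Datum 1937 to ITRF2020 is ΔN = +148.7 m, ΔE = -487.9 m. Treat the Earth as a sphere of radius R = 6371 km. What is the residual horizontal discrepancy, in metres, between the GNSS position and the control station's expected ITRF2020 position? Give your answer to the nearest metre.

29 m

Observed coordinate differences: Δφ = +0.00117°, Δλ = -0.00575°.
Converting to metres (1° lat = 111195 m, cos φ = 0.797117): observed ΔN = 130.1 m, observed ΔE = -509.7 m.
Subtracting the expected shift leaves a residual of 130.1 − (148.7) = -18.6 m north and -509.7 − (-487.9) = -21.8 m east.
Residual distance = √((-18.6)² + (-21.8)²) = 28.6 m.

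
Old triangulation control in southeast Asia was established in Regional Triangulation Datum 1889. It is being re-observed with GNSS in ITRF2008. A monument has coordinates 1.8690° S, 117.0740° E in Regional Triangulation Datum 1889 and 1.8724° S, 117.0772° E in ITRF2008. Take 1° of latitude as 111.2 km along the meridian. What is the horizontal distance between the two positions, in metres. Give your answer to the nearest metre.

519 m

Δφ = -1.8724° − -1.8690° = -0.0034°; Δλ = 117.0772° − 117.0740° = +0.0032°.
ΔN = Δφ × 111200 = -378.1 m; ΔE = Δλ × 111200 × cos(-1.8690°) = +0.0032 × 111200 × 0.999468 = 355.7 m.
Distance = √(ΔE² + ΔN²) = √(355.7² + (-378.1)²) = 519.1 m.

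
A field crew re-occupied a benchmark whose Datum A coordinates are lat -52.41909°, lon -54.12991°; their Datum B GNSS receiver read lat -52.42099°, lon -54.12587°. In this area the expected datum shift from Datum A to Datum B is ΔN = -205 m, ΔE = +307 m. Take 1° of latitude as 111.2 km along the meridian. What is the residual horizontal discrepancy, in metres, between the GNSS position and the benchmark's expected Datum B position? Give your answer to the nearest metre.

34 m

Observed coordinate differences: Δφ = -0.00190°, Δλ = +0.00404°.
Converting to metres (1° lat = 111200 m, cos φ = 0.609881): observed ΔN = -211.3 m, observed ΔE = 274.0 m.
Subtracting the expected shift leaves a residual of -211.3 − (-205) = -6.3 m north and 274.0 − (307) = -33.0 m east.
Residual distance = √((-6.3)² + (-33.0)²) = 33.6 m.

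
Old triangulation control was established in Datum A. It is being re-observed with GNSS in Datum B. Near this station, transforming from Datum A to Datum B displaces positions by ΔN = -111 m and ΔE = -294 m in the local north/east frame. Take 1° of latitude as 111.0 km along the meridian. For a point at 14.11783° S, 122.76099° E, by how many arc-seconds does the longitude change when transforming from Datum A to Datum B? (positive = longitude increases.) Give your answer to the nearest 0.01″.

At latitude -14.11783°, cos φ = 0.969796.
1° of longitude at this latitude = 111.0 × cos φ = 107.65 km, so Δλ = -294.0 / 107647.4 = -0.0027311° = -9.832″.

Δλ = -9.83″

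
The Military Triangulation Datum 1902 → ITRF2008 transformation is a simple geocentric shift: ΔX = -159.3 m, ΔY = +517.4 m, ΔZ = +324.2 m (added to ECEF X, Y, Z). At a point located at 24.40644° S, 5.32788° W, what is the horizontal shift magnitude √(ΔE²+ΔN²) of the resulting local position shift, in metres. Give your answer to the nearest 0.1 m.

The local east axis at (φ, λ) is (−sin λ, cos λ, 0), so ΔE = −sin(-5.32788°)·(-159.3) + cos(-5.32788°)·517.4 = 500.37 m.
The local north axis is (−sin φ cos λ, −sin φ sin λ, cos φ), giving ΔN = -65.539 − 19.852 + 295.229 = 209.84 m.
Horizontal magnitude = √(ΔE² + ΔN²) = √(500.37² + 209.84²) = 542.59 m.

542.6 m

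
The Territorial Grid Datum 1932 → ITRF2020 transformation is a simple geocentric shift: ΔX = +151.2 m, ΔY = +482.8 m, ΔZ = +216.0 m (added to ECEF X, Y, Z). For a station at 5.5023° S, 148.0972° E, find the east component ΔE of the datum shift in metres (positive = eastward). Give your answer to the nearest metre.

ΔE = -490 m

At φ = -5.5023°, λ = 148.0972°: sin φ = -0.095886, cos φ = 0.995392, sin λ = 0.528480, cos λ = -0.848946.
ΔE = −sin λ·ΔX + cos λ·ΔY = −(0.528480)·(151.2) + (-0.848946)·(482.8) = -489.78 m.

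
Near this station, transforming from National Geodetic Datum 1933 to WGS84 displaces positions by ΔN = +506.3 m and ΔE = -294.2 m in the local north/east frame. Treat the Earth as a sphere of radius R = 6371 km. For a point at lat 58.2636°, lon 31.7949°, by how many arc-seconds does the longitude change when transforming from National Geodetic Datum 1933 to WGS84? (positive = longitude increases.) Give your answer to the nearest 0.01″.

Δλ = -18.11″

At latitude 58.2636°, cos φ = 0.526012.
One radian of longitude at latitude φ spans R cos φ, so Δλ = ΔE / (R cos φ) = -294.2 / (6371000 × 0.526012) = -8.7789e-05 rad = -18.108″.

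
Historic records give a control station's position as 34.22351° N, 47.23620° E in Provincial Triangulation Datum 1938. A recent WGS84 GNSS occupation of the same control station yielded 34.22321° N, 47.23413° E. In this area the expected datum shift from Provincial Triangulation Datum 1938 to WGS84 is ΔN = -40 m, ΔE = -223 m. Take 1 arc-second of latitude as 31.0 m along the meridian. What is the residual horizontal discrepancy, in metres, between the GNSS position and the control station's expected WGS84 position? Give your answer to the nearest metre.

33 m

Observed coordinate differences: Δφ = -0.00030°, Δλ = -0.00207°.
Converting to metres (1° lat = 111600 m, cos φ = 0.826850): observed ΔN = -33.5 m, observed ΔE = -191.0 m.
Subtracting the expected shift leaves a residual of -33.5 − (-40) = 6.5 m north and -191.0 − (-223) = 32.0 m east.
Residual distance = √(6.5² + 32.0²) = 32.6 m.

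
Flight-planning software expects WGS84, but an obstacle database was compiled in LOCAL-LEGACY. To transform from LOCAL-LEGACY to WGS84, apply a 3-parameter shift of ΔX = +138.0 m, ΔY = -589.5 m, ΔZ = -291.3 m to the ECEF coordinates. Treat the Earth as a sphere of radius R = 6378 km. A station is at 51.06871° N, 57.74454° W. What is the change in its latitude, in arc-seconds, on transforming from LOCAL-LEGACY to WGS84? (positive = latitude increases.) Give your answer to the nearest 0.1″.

Δφ = -20.3″

sin φ = 0.777900, cos φ = 0.628388, sin λ = -0.845677, cos λ = 0.533695.
North component: ΔN = −sin φ cos λ·ΔX − sin φ sin λ·ΔY + cos φ·ΔZ = −(0.777900)(0.533695)(138.0) − (0.777900)(-0.845677)(-589.5) + (0.628388)(-291.3) = -628.15 m.
1° of latitude spans πR/180 = 111317 m, so Δφ = -628.15 / 111317 × 3600 = -20.314″.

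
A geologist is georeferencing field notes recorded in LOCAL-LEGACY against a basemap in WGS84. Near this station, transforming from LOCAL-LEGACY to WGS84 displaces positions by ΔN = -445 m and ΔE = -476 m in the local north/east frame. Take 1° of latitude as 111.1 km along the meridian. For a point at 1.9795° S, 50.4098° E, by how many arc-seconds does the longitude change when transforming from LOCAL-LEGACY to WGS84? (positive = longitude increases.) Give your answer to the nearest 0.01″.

At latitude -1.9795°, cos φ = 0.999403.
1° of longitude at this latitude = 111.1 × cos φ = 111.03 km, so Δλ = -476.0 / 111033.7 = -0.0042870° = -15.433″.

Δλ = -15.43″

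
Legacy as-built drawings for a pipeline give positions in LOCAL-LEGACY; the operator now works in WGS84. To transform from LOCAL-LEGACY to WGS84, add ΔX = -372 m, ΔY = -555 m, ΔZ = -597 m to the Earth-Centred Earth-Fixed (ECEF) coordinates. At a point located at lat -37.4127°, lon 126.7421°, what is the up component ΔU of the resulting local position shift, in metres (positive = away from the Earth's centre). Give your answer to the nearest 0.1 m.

At φ = -37.4127°, λ = 126.7421°: sin φ = -0.607552, cos φ = 0.794280, sin λ = 0.801336, cos λ = -0.598214.
ΔU = cos φ cos λ·ΔX + cos φ sin λ·ΔY + sin φ·ΔZ = (0.794280)(-0.598214)(-372) + (0.794280)(0.801336)(-555) + (-0.607552)(-597) = 186.21 m.

ΔU = 186.2 m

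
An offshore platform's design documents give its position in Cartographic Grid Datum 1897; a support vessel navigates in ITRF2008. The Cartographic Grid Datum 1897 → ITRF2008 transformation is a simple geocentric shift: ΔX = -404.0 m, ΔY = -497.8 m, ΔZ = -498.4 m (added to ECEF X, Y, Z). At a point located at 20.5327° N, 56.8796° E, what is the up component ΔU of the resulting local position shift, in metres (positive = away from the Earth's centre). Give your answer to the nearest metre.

ΔU = -772 m

The local up (radial) axis is (cos φ cos λ, cos φ sin λ, sin φ), giving ΔU = -206.722 − 390.434 − 174.810 = -771.97 m.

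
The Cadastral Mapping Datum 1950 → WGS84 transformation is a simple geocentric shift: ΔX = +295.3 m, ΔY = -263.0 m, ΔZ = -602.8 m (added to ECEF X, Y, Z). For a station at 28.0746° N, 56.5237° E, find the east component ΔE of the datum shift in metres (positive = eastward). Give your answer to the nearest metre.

The local east axis at (φ, λ) is (−sin λ, cos λ, 0), so ΔE = −sin(56.5237°)·295.3 + cos(56.5237°)·(-263.0) = -391.38 m.

ΔE = -391 m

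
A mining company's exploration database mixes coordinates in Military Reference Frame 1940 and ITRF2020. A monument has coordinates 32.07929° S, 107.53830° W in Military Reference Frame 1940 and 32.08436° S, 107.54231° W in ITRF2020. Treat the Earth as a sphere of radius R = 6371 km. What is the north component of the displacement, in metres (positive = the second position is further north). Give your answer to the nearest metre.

ΔN = -564 m

Δφ = -32.08436° − -32.07929° = -0.00507°; Δλ = -107.54231° − -107.53830° = -0.00401°.
1° along a meridian = πR/180 = 111195 m.
ΔN = Δφ × 111195 = -563.8 m; ΔE = Δλ × 111195 × cos(-32.07929°) = -0.00401 × 111195 × 0.847314 = -377.8 m.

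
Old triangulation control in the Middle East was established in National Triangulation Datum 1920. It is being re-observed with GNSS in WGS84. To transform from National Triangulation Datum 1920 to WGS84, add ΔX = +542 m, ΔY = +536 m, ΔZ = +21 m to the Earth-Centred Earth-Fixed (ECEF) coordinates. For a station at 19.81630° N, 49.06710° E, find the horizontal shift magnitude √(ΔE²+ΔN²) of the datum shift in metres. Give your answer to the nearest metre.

At φ = 19.81630°, λ = 49.06710°: sin φ = 0.339006, cos φ = 0.940784, sin λ = 0.755477, cos λ = 0.655175.
ΔE = −sin λ·ΔX + cos λ·ΔY = −(0.755477)·(542) + (0.655175)·(536) = -58.30 m.
ΔN = −sin φ cos λ·ΔX − sin φ sin λ·ΔY + cos φ·ΔZ = −(0.339006)(0.655175)(542) − (0.339006)(0.755477)(536) + (0.940784)(21) = -237.90 m.
Horizontal magnitude = √(ΔE² + ΔN²) = √((-58.30)² + (-237.90)²) = 244.94 m.

245 m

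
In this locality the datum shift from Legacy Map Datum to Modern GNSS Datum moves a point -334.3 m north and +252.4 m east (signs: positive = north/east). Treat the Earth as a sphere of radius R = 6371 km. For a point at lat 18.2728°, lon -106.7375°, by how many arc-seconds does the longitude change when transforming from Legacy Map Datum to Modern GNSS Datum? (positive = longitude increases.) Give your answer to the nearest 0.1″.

Δλ = 8.6″

At latitude 18.2728°, cos φ = 0.949574.
One radian of longitude at latitude φ spans R cos φ, so Δλ = ΔE / (R cos φ) = 252.4 / (6371000 × 0.949574) = 4.1721e-05 rad = 8.606″.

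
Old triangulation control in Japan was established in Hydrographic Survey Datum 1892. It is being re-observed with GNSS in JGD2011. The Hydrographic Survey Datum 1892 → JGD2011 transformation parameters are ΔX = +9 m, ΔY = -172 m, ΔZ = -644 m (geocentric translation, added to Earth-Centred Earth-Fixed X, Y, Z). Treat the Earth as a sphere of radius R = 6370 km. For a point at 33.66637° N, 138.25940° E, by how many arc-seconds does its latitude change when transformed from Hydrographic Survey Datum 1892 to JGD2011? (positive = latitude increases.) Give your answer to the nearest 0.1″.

Δφ = -15.2″

sin φ = 0.554356, cos φ = 0.832280, sin λ = 0.665759, cos λ = -0.746167.
North component: ΔN = −sin φ cos λ·ΔX − sin φ sin λ·ΔY + cos φ·ΔZ = −(0.554356)(-0.746167)(9) − (0.554356)(0.665759)(-172) + (0.832280)(-644) = -468.79 m.
1° of latitude spans πR/180 = 111177 m, so Δφ = -468.79 / 111177 × 3600 = -15.180″.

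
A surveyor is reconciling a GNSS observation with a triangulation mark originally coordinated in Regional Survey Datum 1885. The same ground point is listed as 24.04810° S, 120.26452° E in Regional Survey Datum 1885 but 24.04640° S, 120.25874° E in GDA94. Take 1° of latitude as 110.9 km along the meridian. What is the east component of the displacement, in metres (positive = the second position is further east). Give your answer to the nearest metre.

Δφ = -24.04640° − -24.04810° = +0.00170°; Δλ = 120.25874° − 120.26452° = -0.00578°.
ΔN = Δφ × 110900 = 188.5 m; ΔE = Δλ × 110900 × cos(-24.04810°) = -0.00578 × 110900 × 0.913204 = -585.4 m.

ΔE = -585 m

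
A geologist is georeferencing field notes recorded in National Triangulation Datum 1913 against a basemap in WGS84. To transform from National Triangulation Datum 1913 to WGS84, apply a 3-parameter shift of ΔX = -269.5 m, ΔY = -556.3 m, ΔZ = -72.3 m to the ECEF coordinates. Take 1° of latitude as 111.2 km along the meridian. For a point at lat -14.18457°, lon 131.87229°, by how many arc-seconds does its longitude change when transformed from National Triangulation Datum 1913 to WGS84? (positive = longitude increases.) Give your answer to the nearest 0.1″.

sin φ = -0.245046, cos φ = 0.969511, sin λ = 0.744634, cos λ = -0.667473.
East component: ΔE = −sin λ·ΔX + cos λ·ΔY = −(0.744634)(-269.5) + (-0.667473)(-556.3) = 571.99 m.
1° of latitude spans 111200 m; at latitude φ, 1° of longitude spans that × cos φ = 107809.7 m, so Δλ = 571.99 / 107809.7 × 3600 = 19.100″.

Δλ = 19.1″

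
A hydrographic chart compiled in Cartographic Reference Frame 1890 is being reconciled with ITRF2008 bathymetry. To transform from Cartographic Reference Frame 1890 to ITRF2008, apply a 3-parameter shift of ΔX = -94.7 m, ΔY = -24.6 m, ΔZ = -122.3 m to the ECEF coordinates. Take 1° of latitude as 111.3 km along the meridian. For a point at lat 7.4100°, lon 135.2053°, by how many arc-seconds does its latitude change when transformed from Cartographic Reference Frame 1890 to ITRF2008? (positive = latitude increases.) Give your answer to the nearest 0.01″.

sin φ = 0.128969, cos φ = 0.991649, sin λ = 0.704569, cos λ = -0.709636.
North component: ΔN = −sin φ cos λ·ΔX − sin φ sin λ·ΔY + cos φ·ΔZ = −(0.128969)(-0.709636)(-94.7) − (0.128969)(0.704569)(-24.6) + (0.991649)(-122.3) = -127.71 m.
1° of latitude spans 111300 m, so Δφ = -127.71 / 111300 × 3600 = -4.131″.

Δφ = -4.13″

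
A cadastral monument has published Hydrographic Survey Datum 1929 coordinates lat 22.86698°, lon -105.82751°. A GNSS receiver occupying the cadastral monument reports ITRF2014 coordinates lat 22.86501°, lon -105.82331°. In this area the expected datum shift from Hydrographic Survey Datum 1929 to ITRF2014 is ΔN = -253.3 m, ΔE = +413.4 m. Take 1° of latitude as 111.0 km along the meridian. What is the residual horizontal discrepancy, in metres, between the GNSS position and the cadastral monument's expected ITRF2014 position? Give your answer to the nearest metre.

38 m

Observed coordinate differences: Δφ = -0.00197°, Δλ = +0.00420°.
Converting to metres (1° lat = 111000 m, cos φ = 0.921410): observed ΔN = -218.7 m, observed ΔE = 429.6 m.
Subtracting the expected shift leaves a residual of -218.7 − (-253.3) = 34.6 m north and 429.6 − (413.4) = 16.2 m east.
Residual distance = √(34.6² + 16.2²) = 38.2 m.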